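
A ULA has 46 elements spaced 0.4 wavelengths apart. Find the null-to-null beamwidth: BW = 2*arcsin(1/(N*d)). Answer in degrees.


1/(N*d) = 1/(46*0.4) = 0.054348
BW = 2*arcsin(0.054348) = 6.2 degrees

6.2 degrees


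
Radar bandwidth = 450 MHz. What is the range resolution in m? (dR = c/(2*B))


dR = 3e8 / (2 * 450000000.0) = 0.33 m

0.33 m


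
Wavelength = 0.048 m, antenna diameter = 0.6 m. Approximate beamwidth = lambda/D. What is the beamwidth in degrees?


BW_rad = 0.048 / 0.6 = 0.08
BW_deg = 4.58 degrees

4.58 degrees


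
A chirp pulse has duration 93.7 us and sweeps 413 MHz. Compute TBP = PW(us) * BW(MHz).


TBP = 93.7 * 413 = 38698.1

38698.1


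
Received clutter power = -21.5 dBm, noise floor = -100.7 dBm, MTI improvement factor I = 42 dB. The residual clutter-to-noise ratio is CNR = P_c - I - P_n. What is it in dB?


CNR = -21.5 - 42 - (-100.7) = 37.2 dB

37.2 dB


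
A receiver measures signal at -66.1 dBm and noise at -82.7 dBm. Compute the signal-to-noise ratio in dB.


SNR = -66.1 - (-82.7) = 16.6 dB

16.6 dB


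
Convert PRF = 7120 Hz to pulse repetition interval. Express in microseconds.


PRI = 1/7120 = 0.0001404494 s = 140.4 us

140.4 us


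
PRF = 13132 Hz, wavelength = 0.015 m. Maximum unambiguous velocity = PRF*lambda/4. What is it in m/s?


V_ua = 13132 * 0.015 / 4 = 49.2 m/s

49.2 m/s


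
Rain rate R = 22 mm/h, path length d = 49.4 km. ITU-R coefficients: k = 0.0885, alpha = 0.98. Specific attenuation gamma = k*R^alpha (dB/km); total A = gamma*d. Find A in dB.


gamma = 0.0885 * 22^0.98 = 1.83028 dB/km
A = 1.83028 * 49.4 = 90.42 dB

90.42 dB


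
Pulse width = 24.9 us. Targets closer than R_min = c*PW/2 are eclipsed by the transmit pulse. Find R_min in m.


R_min = 3e8 * 24.9e-6 / 2 = 3735.0 m

3735.0 m


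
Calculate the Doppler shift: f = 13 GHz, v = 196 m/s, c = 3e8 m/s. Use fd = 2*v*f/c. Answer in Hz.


fd = 2 * 196 * 13000000000.0 / 3e8 = 16986.7 Hz

16986.7 Hz


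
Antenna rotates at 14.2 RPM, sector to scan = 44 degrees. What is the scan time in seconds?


t = 44 / (14.2 * 360) * 60 = 0.52 s

0.52 s


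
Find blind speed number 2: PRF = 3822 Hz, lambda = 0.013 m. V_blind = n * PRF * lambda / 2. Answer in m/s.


V_blind = 2 * 3822 * 0.013 / 2 = 49.7 m/s

49.7 m/s


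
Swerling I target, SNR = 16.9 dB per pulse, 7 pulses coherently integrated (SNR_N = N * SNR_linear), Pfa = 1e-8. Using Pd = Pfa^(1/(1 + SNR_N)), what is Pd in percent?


SNR_lin = 10^(16.9/10) = 48.97788
SNR_N = 7 * 48.97788 = 342.84516
1/(1 + SNR_N) = 1/343.84516 = 0.0029083
Pd = (1e-8)^0.0029083 = 0.94784
Pd = 94.8%

94.8%


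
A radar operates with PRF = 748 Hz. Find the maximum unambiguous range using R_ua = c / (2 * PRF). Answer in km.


R_ua = 3e8 / (2 * 748) = 200534.8 m = 200.5 km

200.5 km


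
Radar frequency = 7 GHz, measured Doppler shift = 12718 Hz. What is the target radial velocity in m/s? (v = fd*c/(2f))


v = 12718 * 3e8 / (2 * 7000000000.0) = 272.5 m/s

272.5 m/s


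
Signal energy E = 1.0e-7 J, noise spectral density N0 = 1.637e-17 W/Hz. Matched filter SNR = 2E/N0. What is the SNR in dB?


SNR_lin = 2 * 1.0e-7 / 1.637e-17 = 1.222e10
SNR_dB = 10*log10(1.222e10) = 100.9 dB

100.9 dB


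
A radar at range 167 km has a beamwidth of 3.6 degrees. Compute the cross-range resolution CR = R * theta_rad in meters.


BW_rad = 0.062831853
CR = 167000 * 0.062831853 = 10492.9 m

10492.9 m


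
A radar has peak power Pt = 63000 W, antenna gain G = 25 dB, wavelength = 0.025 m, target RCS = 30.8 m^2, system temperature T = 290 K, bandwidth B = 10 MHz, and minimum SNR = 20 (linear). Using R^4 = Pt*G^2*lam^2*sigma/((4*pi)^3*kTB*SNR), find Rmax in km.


G_lin = 10^(25/10) = 316.227766
R^4 = 63000 * 316.227766^2 * 0.025^2 * 30.8 / ((4*pi)^3 * 1.38e-23 * 290 * 10000000.0 * 20)
R^4 = 7.63545e16 m^4
R_max = (7.63545e16)^(1/4) = 16623.0 m = 16.6 km

16.6 km


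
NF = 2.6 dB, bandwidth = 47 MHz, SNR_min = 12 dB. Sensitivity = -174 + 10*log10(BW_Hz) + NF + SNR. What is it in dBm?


10*log10(47000000.0) = 76.72
S = -174 + 76.72 + 2.6 + 12 = -82.7 dBm

-82.7 dBm


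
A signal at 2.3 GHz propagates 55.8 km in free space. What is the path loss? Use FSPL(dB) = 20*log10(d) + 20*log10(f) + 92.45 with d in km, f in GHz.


20*log10(55.8) = 34.93
20*log10(2.3) = 7.23
FSPL = 134.6 dB

134.6 dB


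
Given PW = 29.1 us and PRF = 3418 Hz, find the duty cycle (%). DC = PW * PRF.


DC = 29.1e-6 * 3418 * 100 = 9.95%

9.95%


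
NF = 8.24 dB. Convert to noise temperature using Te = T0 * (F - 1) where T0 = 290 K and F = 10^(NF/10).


NF_lin = 10^(8.24/10) = 6.668068
Te = 290 * (6.668068 - 1) = 1643.7 K

1643.7 K


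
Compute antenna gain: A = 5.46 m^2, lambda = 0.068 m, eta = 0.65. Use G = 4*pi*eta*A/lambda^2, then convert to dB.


G_linear = 4*pi*0.65*5.46/0.068^2 = 9644.91
G_dB = 10*log10(9644.91) = 39.8 dB

39.8 dB


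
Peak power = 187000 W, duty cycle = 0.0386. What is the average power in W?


P_avg = 187000 * 0.0386 = 7218.2 W

7218.2 W


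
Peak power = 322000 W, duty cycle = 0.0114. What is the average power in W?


P_avg = 322000 * 0.0114 = 3670.8 W

3670.8 W


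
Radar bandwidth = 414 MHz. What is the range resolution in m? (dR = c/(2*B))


dR = 3e8 / (2 * 414000000.0) = 0.36 m

0.36 m


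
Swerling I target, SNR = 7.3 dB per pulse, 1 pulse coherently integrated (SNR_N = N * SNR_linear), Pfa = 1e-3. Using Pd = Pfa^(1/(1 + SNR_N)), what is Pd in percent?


SNR_lin = 10^(7.3/10) = 5.37032
SNR_N = 1 * 5.37032 = 5.37032
1/(1 + SNR_N) = 1/6.37032 = 0.156978
Pd = (1e-3)^0.156978 = 0.33812
Pd = 33.8%

33.8%


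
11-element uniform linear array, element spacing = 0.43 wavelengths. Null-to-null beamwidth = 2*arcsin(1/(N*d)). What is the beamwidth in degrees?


1/(N*d) = 1/(11*0.43) = 0.211416
BW = 2*arcsin(0.211416) = 24.4 degrees

24.4 degrees


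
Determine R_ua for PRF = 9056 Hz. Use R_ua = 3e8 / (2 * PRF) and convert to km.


R_ua = 3e8 / (2 * 9056) = 16563.6 m = 16.6 km

16.6 km


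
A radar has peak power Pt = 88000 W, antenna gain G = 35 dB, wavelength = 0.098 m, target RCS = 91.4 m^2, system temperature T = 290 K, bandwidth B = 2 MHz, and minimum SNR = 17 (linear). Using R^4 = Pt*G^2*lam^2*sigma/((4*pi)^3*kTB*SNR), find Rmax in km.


G_lin = 10^(35/10) = 3162.27766
R^4 = 88000 * 3162.27766^2 * 0.098^2 * 91.4 / ((4*pi)^3 * 1.38e-23 * 290 * 2000000.0 * 17)
R^4 = 2.86085e21 m^4
R_max = (2.86085e21)^(1/4) = 231272.4 m = 231.3 km

231.3 km


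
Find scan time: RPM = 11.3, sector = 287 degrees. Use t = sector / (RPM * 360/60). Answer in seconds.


t = 287 / (11.3 * 360) * 60 = 4.23 s

4.23 s


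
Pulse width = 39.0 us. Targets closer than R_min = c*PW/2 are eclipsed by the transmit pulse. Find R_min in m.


R_min = 3e8 * 39.0e-6 / 2 = 5850.0 m

5850.0 m


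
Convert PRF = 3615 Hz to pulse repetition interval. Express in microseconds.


PRI = 1/3615 = 0.0002766252 s = 276.6 us

276.6 us


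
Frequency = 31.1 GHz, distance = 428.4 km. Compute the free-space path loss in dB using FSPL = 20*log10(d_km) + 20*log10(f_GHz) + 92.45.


20*log10(428.4) = 52.64
20*log10(31.1) = 29.86
FSPL = 174.9 dB

174.9 dB


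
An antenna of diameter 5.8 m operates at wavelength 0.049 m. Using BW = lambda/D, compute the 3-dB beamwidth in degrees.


BW_rad = 0.049 / 5.8 = 0.008448
BW_deg = 0.48 degrees

0.48 degrees


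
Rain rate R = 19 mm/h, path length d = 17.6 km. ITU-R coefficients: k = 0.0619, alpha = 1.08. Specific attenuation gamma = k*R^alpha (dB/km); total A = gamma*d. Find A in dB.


gamma = 0.0619 * 19^1.08 = 1.488485 dB/km
A = 1.488485 * 17.6 = 26.2 dB

26.2 dB


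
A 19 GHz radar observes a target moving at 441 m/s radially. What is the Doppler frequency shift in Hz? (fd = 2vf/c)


fd = 2 * 441 * 19000000000.0 / 3e8 = 55860.0 Hz

55860.0 Hz


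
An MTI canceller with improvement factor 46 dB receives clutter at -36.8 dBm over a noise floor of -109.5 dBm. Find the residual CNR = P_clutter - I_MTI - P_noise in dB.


CNR = -36.8 - 46 - (-109.5) = 26.7 dB

26.7 dB


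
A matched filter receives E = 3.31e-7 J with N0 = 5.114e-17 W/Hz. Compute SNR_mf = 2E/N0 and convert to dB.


SNR_lin = 2 * 3.31e-7 / 5.114e-17 = 1.294e10
SNR_dB = 10*log10(1.294e10) = 101.1 dB

101.1 dB


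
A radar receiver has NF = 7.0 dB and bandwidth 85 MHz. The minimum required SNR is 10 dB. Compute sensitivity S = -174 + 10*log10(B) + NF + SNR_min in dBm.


10*log10(85000000.0) = 79.29
S = -174 + 79.29 + 7.0 + 10 = -77.7 dBm

-77.7 dBm


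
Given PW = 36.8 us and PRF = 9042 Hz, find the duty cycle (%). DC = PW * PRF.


DC = 36.8e-6 * 9042 * 100 = 33.27%

33.27%


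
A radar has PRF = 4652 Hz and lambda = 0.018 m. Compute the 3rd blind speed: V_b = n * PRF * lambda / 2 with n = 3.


V_blind = 3 * 4652 * 0.018 / 2 = 125.6 m/s

125.6 m/s


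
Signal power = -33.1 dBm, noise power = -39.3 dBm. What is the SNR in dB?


SNR = -33.1 - (-39.3) = 6.2 dB

6.2 dB


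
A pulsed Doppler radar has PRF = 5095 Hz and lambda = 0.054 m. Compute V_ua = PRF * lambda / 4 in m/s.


V_ua = 5095 * 0.054 / 4 = 68.8 m/s

68.8 m/s


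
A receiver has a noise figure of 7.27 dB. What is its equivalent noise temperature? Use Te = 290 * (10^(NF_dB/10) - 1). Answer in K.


NF_lin = 10^(7.27/10) = 5.333349
Te = 290 * (5.333349 - 1) = 1256.7 K

1256.7 K


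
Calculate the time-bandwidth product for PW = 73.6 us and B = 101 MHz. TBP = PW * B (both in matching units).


TBP = 73.6 * 101 = 7433.6

7433.6


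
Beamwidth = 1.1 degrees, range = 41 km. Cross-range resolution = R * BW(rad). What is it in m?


BW_rad = 0.019198622
CR = 41000 * 0.019198622 = 787.1 m

787.1 m


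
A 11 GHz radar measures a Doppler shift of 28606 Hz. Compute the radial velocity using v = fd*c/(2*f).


v = 28606 * 3e8 / (2 * 11000000000.0) = 390.1 m/s

390.1 m/s


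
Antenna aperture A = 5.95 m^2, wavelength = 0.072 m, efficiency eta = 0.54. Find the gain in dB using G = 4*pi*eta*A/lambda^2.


G_linear = 4*pi*0.54*5.95/0.072^2 = 7788.53
G_dB = 10*log10(7788.53) = 38.9 dB

38.9 dB


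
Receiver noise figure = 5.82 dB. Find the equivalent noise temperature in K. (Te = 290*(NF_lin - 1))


NF_lin = 10^(5.82/10) = 3.819443
Te = 290 * (3.819443 - 1) = 817.6 K

817.6 K


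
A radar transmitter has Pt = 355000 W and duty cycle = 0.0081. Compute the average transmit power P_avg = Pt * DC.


P_avg = 355000 * 0.0081 = 2875.5 W

2875.5 W


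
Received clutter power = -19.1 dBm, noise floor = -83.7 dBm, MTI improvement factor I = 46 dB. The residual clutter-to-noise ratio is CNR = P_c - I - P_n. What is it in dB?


CNR = -19.1 - 46 - (-83.7) = 18.6 dB

18.6 dB


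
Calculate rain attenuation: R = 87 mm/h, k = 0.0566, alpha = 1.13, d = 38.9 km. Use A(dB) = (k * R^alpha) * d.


gamma = 0.0566 * 87^1.13 = 8.799808 dB/km
A = 8.799808 * 38.9 = 342.31 dB

342.31 dB


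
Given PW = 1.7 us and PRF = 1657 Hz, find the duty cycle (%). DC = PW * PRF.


DC = 1.7e-6 * 1657 * 100 = 0.28%

0.28%


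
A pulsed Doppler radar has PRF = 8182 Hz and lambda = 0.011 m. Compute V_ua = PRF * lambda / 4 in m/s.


V_ua = 8182 * 0.011 / 4 = 22.5 m/s

22.5 m/s


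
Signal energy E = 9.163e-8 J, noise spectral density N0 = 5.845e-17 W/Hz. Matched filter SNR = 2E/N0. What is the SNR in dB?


SNR_lin = 2 * 9.163e-8 / 5.845e-17 = 3.135e9
SNR_dB = 10*log10(3.135e9) = 95.0 dB

95.0 dB


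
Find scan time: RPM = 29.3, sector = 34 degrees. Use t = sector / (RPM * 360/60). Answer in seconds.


t = 34 / (29.3 * 360) * 60 = 0.19 s

0.19 s


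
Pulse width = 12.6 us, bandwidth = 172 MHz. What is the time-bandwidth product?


TBP = 12.6 * 172 = 2167.2

2167.2


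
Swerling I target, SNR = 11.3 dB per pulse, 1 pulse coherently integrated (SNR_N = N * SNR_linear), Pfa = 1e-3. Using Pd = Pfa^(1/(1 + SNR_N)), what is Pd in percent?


SNR_lin = 10^(11.3/10) = 13.48963
SNR_N = 1 * 13.48963 = 13.48963
1/(1 + SNR_N) = 1/14.48963 = 0.0690149
Pd = (1e-3)^0.0690149 = 0.62081
Pd = 62.1%

62.1%


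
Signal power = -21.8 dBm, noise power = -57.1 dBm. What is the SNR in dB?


SNR = -21.8 - (-57.1) = 35.3 dB

35.3 dB


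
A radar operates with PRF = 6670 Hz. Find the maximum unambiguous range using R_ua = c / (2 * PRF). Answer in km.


R_ua = 3e8 / (2 * 6670) = 22488.8 m = 22.5 km

22.5 km


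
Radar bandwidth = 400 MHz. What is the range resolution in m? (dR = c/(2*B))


dR = 3e8 / (2 * 400000000.0) = 0.38 m

0.38 m


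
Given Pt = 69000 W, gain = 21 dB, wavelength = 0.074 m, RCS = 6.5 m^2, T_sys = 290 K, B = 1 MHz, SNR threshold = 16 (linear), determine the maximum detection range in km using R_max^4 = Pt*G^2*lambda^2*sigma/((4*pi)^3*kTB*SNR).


G_lin = 10^(21/10) = 125.892541
R^4 = 69000 * 125.892541^2 * 0.074^2 * 6.5 / ((4*pi)^3 * 1.38e-23 * 290 * 1000000.0 * 16)
R^4 = 3.06337e17 m^4
R_max = (3.06337e17)^(1/4) = 23526.1 m = 23.5 km

23.5 km


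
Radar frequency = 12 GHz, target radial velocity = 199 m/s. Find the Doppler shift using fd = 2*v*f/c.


fd = 2 * 199 * 12000000000.0 / 3e8 = 15920.0 Hz

15920.0 Hz


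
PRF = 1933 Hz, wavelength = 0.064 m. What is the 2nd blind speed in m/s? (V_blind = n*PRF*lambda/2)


V_blind = 2 * 1933 * 0.064 / 2 = 123.7 m/s

123.7 m/s


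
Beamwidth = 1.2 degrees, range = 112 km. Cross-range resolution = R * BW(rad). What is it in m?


BW_rad = 0.020943951
CR = 112000 * 0.020943951 = 2345.7 m

2345.7 m


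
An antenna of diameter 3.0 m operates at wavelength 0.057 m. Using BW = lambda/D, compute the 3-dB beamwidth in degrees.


BW_rad = 0.057 / 3.0 = 0.019
BW_deg = 1.09 degrees

1.09 degrees


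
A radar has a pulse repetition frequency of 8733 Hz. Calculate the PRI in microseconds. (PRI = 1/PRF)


PRI = 1/8733 = 0.0001145082 s = 114.5 us

114.5 us


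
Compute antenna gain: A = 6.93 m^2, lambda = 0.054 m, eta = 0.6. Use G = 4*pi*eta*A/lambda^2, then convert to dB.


G_linear = 4*pi*0.6*6.93/0.054^2 = 17918.71
G_dB = 10*log10(17918.71) = 42.5 dB

42.5 dB


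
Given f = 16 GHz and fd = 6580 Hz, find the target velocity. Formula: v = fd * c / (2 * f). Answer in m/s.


v = 6580 * 3e8 / (2 * 16000000000.0) = 61.7 m/s

61.7 m/s


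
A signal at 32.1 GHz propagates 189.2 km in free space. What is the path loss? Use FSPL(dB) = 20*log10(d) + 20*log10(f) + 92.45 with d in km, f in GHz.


20*log10(189.2) = 45.54
20*log10(32.1) = 30.13
FSPL = 168.1 dB

168.1 dB


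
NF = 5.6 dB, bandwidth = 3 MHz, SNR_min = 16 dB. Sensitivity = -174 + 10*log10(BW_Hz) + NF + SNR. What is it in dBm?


10*log10(3000000.0) = 64.77
S = -174 + 64.77 + 5.6 + 16 = -87.6 dBm

-87.6 dBm


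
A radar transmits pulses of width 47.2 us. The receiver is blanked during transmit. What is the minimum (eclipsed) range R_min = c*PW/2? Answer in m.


R_min = 3e8 * 47.2e-6 / 2 = 7080.0 m

7080.0 m


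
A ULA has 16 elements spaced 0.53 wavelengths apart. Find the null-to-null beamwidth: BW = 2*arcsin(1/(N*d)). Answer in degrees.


1/(N*d) = 1/(16*0.53) = 0.117925
BW = 2*arcsin(0.117925) = 13.5 degrees

13.5 degrees


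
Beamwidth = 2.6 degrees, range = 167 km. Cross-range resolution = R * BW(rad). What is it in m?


BW_rad = 0.045378561
CR = 167000 * 0.045378561 = 7578.2 m

7578.2 m


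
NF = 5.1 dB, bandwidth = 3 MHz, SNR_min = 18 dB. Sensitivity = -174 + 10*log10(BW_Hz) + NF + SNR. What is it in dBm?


10*log10(3000000.0) = 64.77
S = -174 + 64.77 + 5.1 + 18 = -86.1 dBm

-86.1 dBm


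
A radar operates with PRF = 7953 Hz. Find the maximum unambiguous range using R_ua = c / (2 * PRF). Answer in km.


R_ua = 3e8 / (2 * 7953) = 18860.8 m = 18.9 km

18.9 km


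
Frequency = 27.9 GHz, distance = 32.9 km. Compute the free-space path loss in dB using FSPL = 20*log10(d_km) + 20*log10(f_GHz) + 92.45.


20*log10(32.9) = 30.34
20*log10(27.9) = 28.91
FSPL = 151.7 dB

151.7 dB


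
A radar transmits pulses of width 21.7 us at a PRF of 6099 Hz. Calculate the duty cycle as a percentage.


DC = 21.7e-6 * 6099 * 100 = 13.23%

13.23%


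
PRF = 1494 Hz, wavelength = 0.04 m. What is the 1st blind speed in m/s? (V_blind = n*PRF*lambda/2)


V_blind = 1 * 1494 * 0.04 / 2 = 29.9 m/s

29.9 m/s


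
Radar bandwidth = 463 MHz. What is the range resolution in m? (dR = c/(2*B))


dR = 3e8 / (2 * 463000000.0) = 0.32 m

0.32 m


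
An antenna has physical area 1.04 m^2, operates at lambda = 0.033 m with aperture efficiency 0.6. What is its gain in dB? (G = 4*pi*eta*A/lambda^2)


G_linear = 4*pi*0.6*1.04/0.033^2 = 7200.56
G_dB = 10*log10(7200.56) = 38.6 dB

38.6 dB


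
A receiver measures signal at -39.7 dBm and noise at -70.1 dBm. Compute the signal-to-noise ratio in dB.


SNR = -39.7 - (-70.1) = 30.4 dB

30.4 dB


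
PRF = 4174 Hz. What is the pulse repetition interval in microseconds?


PRI = 1/4174 = 0.0002395783 s = 239.6 us

239.6 us


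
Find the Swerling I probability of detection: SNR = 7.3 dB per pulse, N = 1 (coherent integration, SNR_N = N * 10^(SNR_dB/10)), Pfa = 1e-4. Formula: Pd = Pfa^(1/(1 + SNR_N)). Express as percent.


SNR_lin = 10^(7.3/10) = 5.37032
SNR_N = 1 * 5.37032 = 5.37032
1/(1 + SNR_N) = 1/6.37032 = 0.156978
Pd = (1e-4)^0.156978 = 0.23555
Pd = 23.6%

23.6%


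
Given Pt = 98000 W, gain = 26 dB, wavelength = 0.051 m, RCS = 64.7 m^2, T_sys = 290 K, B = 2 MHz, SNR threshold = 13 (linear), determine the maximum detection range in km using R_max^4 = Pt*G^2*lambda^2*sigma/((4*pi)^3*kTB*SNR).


G_lin = 10^(26/10) = 398.107171
R^4 = 98000 * 398.107171^2 * 0.051^2 * 64.7 / ((4*pi)^3 * 1.38e-23 * 290 * 2000000.0 * 13)
R^4 = 1.26587e19 m^4
R_max = (1.26587e19)^(1/4) = 59648.2 m = 59.6 km

59.6 km


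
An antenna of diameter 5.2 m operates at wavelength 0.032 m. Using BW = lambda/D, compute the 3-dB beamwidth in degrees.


BW_rad = 0.032 / 5.2 = 0.006154
BW_deg = 0.35 degrees

0.35 degrees


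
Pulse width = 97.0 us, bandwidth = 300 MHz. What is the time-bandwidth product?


TBP = 97.0 * 300 = 29100.0

29100.0


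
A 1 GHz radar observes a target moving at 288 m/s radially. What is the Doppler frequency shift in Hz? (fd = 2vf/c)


fd = 2 * 288 * 1000000000.0 / 3e8 = 1920.0 Hz

1920.0 Hz


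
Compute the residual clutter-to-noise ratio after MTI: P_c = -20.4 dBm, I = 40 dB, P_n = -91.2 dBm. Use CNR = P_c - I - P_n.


CNR = -20.4 - 40 - (-91.2) = 30.8 dB

30.8 dB


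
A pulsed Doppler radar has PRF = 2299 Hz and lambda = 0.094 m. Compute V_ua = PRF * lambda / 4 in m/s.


V_ua = 2299 * 0.094 / 4 = 54.0 m/s

54.0 m/s


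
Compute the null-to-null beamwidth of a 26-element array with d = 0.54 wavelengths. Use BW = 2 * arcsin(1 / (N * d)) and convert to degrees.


1/(N*d) = 1/(26*0.54) = 0.071225
BW = 2*arcsin(0.071225) = 8.2 degrees

8.2 degrees


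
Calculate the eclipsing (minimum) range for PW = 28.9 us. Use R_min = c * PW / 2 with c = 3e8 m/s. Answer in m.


R_min = 3e8 * 28.9e-6 / 2 = 4335.0 m

4335.0 m


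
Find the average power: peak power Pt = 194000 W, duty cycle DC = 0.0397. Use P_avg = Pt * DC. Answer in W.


P_avg = 194000 * 0.0397 = 7701.8 W

7701.8 W


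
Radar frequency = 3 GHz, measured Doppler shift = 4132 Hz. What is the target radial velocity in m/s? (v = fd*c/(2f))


v = 4132 * 3e8 / (2 * 3000000000.0) = 206.6 m/s

206.6 m/s


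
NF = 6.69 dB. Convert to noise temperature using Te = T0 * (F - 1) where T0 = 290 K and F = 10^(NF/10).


NF_lin = 10^(6.69/10) = 4.666594
Te = 290 * (4.666594 - 1) = 1063.3 K

1063.3 K


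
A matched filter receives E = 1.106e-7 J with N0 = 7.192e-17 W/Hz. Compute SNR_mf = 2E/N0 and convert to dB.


SNR_lin = 2 * 1.106e-7 / 7.192e-17 = 3.076e9
SNR_dB = 10*log10(3.076e9) = 94.9 dB

94.9 dB


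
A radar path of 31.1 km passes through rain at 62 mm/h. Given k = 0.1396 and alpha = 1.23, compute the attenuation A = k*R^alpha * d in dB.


gamma = 0.1396 * 62^1.23 = 22.362852 dB/km
A = 22.362852 * 31.1 = 695.48 dB

695.48 dB


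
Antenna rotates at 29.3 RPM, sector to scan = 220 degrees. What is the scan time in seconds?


t = 220 / (29.3 * 360) * 60 = 1.25 s

1.25 s


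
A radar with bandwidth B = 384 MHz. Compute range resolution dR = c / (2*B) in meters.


dR = 3e8 / (2 * 384000000.0) = 0.39 m

0.39 m


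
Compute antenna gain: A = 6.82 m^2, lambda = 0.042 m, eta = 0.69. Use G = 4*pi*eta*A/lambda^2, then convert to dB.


G_linear = 4*pi*0.69*6.82/0.042^2 = 33523.14
G_dB = 10*log10(33523.14) = 45.3 dB

45.3 dB


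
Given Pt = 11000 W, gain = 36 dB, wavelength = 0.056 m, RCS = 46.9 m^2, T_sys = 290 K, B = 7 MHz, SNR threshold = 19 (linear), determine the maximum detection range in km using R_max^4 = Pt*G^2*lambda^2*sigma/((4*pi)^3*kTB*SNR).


G_lin = 10^(36/10) = 3981.071706
R^4 = 11000 * 3981.071706^2 * 0.056^2 * 46.9 / ((4*pi)^3 * 1.38e-23 * 290 * 7000000.0 * 19)
R^4 = 2.42763e19 m^4
R_max = (2.42763e19)^(1/4) = 70193.3 m = 70.2 km

70.2 km


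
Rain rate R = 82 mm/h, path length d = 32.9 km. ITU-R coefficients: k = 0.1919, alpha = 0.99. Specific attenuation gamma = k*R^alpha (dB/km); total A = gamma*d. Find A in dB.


gamma = 0.1919 * 82^0.99 = 15.057424 dB/km
A = 15.057424 * 32.9 = 495.39 dB

495.39 dB


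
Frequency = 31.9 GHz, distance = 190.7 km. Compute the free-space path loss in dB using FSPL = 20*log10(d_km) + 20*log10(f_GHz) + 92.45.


20*log10(190.7) = 45.61
20*log10(31.9) = 30.08
FSPL = 168.1 dB

168.1 dB


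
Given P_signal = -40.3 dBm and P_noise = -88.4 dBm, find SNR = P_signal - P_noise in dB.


SNR = -40.3 - (-88.4) = 48.1 dB

48.1 dB


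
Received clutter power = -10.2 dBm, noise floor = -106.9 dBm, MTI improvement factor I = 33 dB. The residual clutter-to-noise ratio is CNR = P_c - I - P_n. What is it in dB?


CNR = -10.2 - 33 - (-106.9) = 63.7 dB

63.7 dB


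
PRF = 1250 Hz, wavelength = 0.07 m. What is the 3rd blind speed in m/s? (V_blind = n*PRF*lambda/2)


V_blind = 3 * 1250 * 0.07 / 2 = 131.3 m/s

131.3 m/s


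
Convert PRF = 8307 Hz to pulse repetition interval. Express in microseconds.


PRI = 1/8307 = 0.0001203804 s = 120.4 us

120.4 us


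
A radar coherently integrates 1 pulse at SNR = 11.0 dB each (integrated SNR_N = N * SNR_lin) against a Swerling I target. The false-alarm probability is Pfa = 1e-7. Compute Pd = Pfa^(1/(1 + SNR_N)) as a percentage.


SNR_lin = 10^(11.0/10) = 12.58925
SNR_N = 1 * 12.58925 = 12.58925
1/(1 + SNR_N) = 1/13.58925 = 0.0735876
Pd = (1e-7)^0.0735876 = 0.30541
Pd = 30.5%

30.5%


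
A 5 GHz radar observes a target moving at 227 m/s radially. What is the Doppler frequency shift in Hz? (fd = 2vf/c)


fd = 2 * 227 * 5000000000.0 / 3e8 = 7566.7 Hz

7566.7 Hz


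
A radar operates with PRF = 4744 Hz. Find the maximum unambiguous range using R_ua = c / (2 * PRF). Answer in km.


R_ua = 3e8 / (2 * 4744) = 31618.9 m = 31.6 km

31.6 km


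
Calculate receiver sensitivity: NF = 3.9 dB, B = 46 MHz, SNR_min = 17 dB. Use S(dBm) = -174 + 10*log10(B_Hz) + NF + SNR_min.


10*log10(46000000.0) = 76.63
S = -174 + 76.63 + 3.9 + 17 = -76.5 dBm

-76.5 dBm


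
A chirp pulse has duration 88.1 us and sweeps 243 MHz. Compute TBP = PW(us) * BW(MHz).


TBP = 88.1 * 243 = 21408.3

21408.3


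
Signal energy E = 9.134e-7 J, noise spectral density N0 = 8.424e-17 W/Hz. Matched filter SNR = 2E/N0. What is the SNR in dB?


SNR_lin = 2 * 9.134e-7 / 8.424e-17 = 2.169e10
SNR_dB = 10*log10(2.169e10) = 103.4 dB

103.4 dB


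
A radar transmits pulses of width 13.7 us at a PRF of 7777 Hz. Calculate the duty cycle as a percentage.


DC = 13.7e-6 * 7777 * 100 = 10.65%

10.65%


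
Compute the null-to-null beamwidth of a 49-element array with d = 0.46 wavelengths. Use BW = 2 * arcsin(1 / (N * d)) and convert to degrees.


1/(N*d) = 1/(49*0.46) = 0.044366
BW = 2*arcsin(0.044366) = 5.1 degrees

5.1 degrees


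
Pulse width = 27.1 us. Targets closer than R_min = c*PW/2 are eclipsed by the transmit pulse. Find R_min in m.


R_min = 3e8 * 27.1e-6 / 2 = 4065.0 m

4065.0 m


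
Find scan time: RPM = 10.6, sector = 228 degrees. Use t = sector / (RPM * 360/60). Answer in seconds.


t = 228 / (10.6 * 360) * 60 = 3.58 s

3.58 s


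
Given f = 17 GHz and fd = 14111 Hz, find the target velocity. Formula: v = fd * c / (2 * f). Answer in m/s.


v = 14111 * 3e8 / (2 * 17000000000.0) = 124.5 m/s

124.5 m/s


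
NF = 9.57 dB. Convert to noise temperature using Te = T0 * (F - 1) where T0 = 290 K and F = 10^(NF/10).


NF_lin = 10^(9.57/10) = 9.057326
Te = 290 * (9.057326 - 1) = 2336.6 K

2336.6 K


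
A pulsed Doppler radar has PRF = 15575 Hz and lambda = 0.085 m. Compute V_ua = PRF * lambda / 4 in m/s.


V_ua = 15575 * 0.085 / 4 = 331.0 m/s

331.0 m/s


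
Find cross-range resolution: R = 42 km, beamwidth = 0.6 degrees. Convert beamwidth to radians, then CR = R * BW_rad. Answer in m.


BW_rad = 0.010471976
CR = 42000 * 0.010471976 = 439.8 m

439.8 m


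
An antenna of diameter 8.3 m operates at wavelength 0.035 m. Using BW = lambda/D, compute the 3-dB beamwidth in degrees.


BW_rad = 0.035 / 8.3 = 0.004217
BW_deg = 0.24 degrees

0.24 degrees


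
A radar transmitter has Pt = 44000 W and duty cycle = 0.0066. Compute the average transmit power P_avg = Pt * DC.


P_avg = 44000 * 0.0066 = 290.4 W

290.4 W


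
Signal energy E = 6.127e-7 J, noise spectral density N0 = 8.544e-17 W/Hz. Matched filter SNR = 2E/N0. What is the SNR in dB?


SNR_lin = 2 * 6.127e-7 / 8.544e-17 = 1.434e10
SNR_dB = 10*log10(1.434e10) = 101.6 dB

101.6 dB


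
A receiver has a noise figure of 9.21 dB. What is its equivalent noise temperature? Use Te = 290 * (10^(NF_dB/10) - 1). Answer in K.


NF_lin = 10^(9.21/10) = 8.336812
Te = 290 * (8.336812 - 1) = 2127.7 K

2127.7 K


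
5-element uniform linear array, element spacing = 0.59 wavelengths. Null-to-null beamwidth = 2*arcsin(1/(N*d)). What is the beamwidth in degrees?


1/(N*d) = 1/(5*0.59) = 0.338983
BW = 2*arcsin(0.338983) = 39.6 degrees

39.6 degrees


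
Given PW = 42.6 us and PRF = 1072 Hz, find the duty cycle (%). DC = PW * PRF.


DC = 42.6e-6 * 1072 * 100 = 4.57%

4.57%


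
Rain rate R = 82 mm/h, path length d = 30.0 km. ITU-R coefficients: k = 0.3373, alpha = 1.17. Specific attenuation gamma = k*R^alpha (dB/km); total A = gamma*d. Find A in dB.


gamma = 0.3373 * 82^1.17 = 58.503055 dB/km
A = 58.503055 * 30.0 = 1755.09 dB

1755.09 dB


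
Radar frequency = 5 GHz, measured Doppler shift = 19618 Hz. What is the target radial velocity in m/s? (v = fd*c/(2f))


v = 19618 * 3e8 / (2 * 5000000000.0) = 588.5 m/s

588.5 m/s


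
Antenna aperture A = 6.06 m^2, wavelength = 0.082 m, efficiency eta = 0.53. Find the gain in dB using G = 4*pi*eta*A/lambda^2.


G_linear = 4*pi*0.53*6.06/0.082^2 = 6002.48
G_dB = 10*log10(6002.48) = 37.8 dB

37.8 dB


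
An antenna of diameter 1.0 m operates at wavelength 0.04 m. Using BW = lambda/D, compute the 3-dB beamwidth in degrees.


BW_rad = 0.04 / 1.0 = 0.04
BW_deg = 2.29 degrees

2.29 degrees


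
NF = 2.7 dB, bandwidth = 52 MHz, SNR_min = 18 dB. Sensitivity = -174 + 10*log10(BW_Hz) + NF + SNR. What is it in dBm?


10*log10(52000000.0) = 77.16
S = -174 + 77.16 + 2.7 + 18 = -76.1 dBm

-76.1 dBm


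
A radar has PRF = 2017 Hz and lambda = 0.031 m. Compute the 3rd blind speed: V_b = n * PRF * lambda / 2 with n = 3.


V_blind = 3 * 2017 * 0.031 / 2 = 93.8 m/s

93.8 m/s


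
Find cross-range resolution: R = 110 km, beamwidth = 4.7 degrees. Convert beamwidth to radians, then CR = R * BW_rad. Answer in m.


BW_rad = 0.082030475
CR = 110000 * 0.082030475 = 9023.4 m

9023.4 m


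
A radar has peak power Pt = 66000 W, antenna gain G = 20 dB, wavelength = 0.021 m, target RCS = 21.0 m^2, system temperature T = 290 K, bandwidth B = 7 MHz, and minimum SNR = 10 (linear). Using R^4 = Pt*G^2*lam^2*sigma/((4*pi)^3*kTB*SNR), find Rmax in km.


G_lin = 10^(20/10) = 100.0
R^4 = 66000 * 100.0^2 * 0.021^2 * 21.0 / ((4*pi)^3 * 1.38e-23 * 290 * 7000000.0 * 10)
R^4 = 1.0995e16 m^4
R_max = (1.0995e16)^(1/4) = 10240.0 m = 10.2 km

10.2 km


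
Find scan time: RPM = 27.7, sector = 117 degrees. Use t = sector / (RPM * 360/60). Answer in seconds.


t = 117 / (27.7 * 360) * 60 = 0.7 s

0.7 s


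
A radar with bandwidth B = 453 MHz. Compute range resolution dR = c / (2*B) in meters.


dR = 3e8 / (2 * 453000000.0) = 0.33 m

0.33 m


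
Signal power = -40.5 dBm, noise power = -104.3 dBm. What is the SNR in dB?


SNR = -40.5 - (-104.3) = 63.8 dB

63.8 dB


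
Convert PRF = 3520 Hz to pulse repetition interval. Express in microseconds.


PRI = 1/3520 = 0.0002840909 s = 284.1 us

284.1 us


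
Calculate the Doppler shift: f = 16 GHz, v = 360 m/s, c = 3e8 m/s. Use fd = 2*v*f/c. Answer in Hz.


fd = 2 * 360 * 16000000000.0 / 3e8 = 38400.0 Hz

38400.0 Hz


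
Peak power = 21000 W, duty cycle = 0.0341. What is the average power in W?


P_avg = 21000 * 0.0341 = 716.1 W

716.1 W


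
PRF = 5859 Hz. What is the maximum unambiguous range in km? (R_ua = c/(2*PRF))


R_ua = 3e8 / (2 * 5859) = 25601.6 m = 25.6 km

25.6 km


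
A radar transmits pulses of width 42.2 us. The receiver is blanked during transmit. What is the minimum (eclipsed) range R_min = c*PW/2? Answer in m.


R_min = 3e8 * 42.2e-6 / 2 = 6330.0 m

6330.0 m


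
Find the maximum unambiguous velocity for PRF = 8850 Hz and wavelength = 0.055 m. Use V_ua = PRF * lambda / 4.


V_ua = 8850 * 0.055 / 4 = 121.7 m/s

121.7 m/s


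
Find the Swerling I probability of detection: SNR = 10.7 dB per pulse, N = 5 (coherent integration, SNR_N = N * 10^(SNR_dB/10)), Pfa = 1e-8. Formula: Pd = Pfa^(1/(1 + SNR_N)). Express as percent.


SNR_lin = 10^(10.7/10) = 11.74898
SNR_N = 5 * 11.74898 = 58.7449
1/(1 + SNR_N) = 1/59.7449 = 0.0167378
Pd = (1e-8)^0.0167378 = 0.73468
Pd = 73.5%

73.5%


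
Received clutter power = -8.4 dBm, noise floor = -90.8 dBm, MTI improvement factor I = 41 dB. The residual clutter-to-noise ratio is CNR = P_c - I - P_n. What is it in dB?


CNR = -8.4 - 41 - (-90.8) = 41.4 dB

41.4 dB


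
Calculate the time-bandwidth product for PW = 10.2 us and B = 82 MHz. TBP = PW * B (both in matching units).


TBP = 10.2 * 82 = 836.4

836.4


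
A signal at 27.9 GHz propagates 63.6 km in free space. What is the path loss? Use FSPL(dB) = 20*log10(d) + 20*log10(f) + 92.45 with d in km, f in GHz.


20*log10(63.6) = 36.07
20*log10(27.9) = 28.91
FSPL = 157.4 dB

157.4 dB


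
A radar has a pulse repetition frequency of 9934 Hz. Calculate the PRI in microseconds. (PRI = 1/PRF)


PRI = 1/9934 = 0.0001006644 s = 100.7 us

100.7 us


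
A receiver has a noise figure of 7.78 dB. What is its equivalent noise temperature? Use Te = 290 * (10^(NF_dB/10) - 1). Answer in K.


NF_lin = 10^(7.78/10) = 5.997911
Te = 290 * (5.997911 - 1) = 1449.4 K

1449.4 K


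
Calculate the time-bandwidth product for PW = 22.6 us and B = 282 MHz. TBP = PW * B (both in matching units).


TBP = 22.6 * 282 = 6373.2

6373.2


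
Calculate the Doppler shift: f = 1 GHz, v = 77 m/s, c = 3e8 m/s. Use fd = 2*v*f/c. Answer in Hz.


fd = 2 * 77 * 1000000000.0 / 3e8 = 513.3 Hz

513.3 Hz


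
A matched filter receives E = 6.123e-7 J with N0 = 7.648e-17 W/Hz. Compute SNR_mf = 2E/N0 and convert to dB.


SNR_lin = 2 * 6.123e-7 / 7.648e-17 = 1.601e10
SNR_dB = 10*log10(1.601e10) = 102.0 dB

102.0 dB


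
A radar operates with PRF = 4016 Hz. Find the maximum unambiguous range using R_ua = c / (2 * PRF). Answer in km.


R_ua = 3e8 / (2 * 4016) = 37350.6 m = 37.4 km

37.4 km


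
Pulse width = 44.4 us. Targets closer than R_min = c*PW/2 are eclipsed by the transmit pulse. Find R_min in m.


R_min = 3e8 * 44.4e-6 / 2 = 6660.0 m

6660.0 m


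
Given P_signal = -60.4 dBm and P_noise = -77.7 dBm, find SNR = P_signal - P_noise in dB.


SNR = -60.4 - (-77.7) = 17.3 dB

17.3 dB


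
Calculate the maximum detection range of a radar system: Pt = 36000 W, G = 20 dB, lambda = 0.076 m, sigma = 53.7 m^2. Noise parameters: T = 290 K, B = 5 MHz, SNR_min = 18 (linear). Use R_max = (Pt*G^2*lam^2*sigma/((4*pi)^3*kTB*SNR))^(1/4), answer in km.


G_lin = 10^(20/10) = 100.0
R^4 = 36000 * 100.0^2 * 0.076^2 * 53.7 / ((4*pi)^3 * 1.38e-23 * 290 * 5000000.0 * 18)
R^4 = 1.56227e17 m^4
R_max = (1.56227e17)^(1/4) = 19881.0 m = 19.9 km

19.9 km


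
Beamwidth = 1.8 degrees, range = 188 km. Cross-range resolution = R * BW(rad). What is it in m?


BW_rad = 0.031415927
CR = 188000 * 0.031415927 = 5906.2 m

5906.2 m


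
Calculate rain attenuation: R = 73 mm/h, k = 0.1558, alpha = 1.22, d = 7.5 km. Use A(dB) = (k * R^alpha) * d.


gamma = 0.1558 * 73^1.22 = 29.229497 dB/km
A = 29.229497 * 7.5 = 219.22 dB

219.22 dB


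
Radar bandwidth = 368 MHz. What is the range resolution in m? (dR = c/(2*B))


dR = 3e8 / (2 * 368000000.0) = 0.41 m

0.41 m


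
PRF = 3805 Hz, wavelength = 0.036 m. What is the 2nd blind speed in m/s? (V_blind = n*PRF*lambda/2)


V_blind = 2 * 3805 * 0.036 / 2 = 137.0 m/s

137.0 m/s


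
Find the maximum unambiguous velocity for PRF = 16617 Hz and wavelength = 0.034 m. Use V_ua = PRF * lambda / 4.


V_ua = 16617 * 0.034 / 4 = 141.2 m/s

141.2 m/s


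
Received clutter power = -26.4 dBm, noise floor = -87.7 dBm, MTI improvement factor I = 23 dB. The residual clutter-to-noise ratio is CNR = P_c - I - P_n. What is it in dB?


CNR = -26.4 - 23 - (-87.7) = 38.3 dB

38.3 dB


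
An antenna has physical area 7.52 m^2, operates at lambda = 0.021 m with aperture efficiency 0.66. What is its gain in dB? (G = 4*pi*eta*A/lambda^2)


G_linear = 4*pi*0.66*7.52/0.021^2 = 141427.23
G_dB = 10*log10(141427.23) = 51.5 dB

51.5 dB


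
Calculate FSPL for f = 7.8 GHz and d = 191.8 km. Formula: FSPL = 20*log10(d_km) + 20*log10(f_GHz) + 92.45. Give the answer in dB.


20*log10(191.8) = 45.66
20*log10(7.8) = 17.84
FSPL = 155.9 dB

155.9 dB


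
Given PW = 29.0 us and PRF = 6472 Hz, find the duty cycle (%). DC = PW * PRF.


DC = 29.0e-6 * 6472 * 100 = 18.77%

18.77%


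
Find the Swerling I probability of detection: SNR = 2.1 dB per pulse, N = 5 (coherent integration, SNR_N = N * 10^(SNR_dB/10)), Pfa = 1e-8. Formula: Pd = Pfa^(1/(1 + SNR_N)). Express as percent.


SNR_lin = 10^(2.1/10) = 1.62181
SNR_N = 5 * 1.62181 = 8.10905
1/(1 + SNR_N) = 1/9.10905 = 0.1097809
Pd = (1e-8)^0.1097809 = 0.13236
Pd = 13.2%

13.2%


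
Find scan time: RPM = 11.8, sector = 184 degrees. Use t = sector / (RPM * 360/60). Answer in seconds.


t = 184 / (11.8 * 360) * 60 = 2.6 s

2.6 s


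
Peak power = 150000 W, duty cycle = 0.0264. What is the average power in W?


P_avg = 150000 * 0.0264 = 3960.0 W

3960.0 W


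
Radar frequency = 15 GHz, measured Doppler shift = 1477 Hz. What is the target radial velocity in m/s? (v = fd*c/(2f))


v = 1477 * 3e8 / (2 * 15000000000.0) = 14.8 m/s

14.8 m/s


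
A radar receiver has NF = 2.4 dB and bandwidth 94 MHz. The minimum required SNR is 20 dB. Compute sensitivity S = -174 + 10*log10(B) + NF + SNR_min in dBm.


10*log10(94000000.0) = 79.73
S = -174 + 79.73 + 2.4 + 20 = -71.9 dBm

-71.9 dBm


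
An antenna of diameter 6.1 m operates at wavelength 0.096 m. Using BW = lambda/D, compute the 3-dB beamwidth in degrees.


BW_rad = 0.096 / 6.1 = 0.015738
BW_deg = 0.9 degrees

0.9 degrees


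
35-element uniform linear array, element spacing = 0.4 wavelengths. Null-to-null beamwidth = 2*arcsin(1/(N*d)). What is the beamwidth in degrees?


1/(N*d) = 1/(35*0.4) = 0.071429
BW = 2*arcsin(0.071429) = 8.2 degrees

8.2 degrees


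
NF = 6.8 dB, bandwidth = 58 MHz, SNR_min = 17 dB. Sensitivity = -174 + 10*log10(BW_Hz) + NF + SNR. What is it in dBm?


10*log10(58000000.0) = 77.63
S = -174 + 77.63 + 6.8 + 17 = -72.6 dBm

-72.6 dBm


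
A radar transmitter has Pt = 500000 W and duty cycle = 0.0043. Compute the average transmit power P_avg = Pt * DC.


P_avg = 500000 * 0.0043 = 2150.0 W

2150.0 W


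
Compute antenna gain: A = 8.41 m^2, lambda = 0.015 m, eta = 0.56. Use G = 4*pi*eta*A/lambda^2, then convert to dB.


G_linear = 4*pi*0.56*8.41/0.015^2 = 263033.68
G_dB = 10*log10(263033.68) = 54.2 dB

54.2 dB


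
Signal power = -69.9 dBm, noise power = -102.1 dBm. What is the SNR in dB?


SNR = -69.9 - (-102.1) = 32.2 dB

32.2 dB


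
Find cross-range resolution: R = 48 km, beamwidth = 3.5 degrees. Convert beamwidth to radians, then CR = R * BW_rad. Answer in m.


BW_rad = 0.061086524
CR = 48000 * 0.061086524 = 2932.2 m

2932.2 m


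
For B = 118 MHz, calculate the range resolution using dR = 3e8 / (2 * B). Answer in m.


dR = 3e8 / (2 * 118000000.0) = 1.27 m

1.27 m


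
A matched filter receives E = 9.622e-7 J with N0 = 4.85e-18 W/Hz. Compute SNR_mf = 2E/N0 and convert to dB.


SNR_lin = 2 * 9.622e-7 / 4.85e-18 = 3.968e11
SNR_dB = 10*log10(3.968e11) = 116.0 dB

116.0 dB


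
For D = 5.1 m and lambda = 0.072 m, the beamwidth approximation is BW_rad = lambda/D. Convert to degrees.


BW_rad = 0.072 / 5.1 = 0.014118
BW_deg = 0.81 degrees

0.81 degrees


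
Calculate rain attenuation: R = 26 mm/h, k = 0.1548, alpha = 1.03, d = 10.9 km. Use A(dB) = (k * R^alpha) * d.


gamma = 0.1548 * 26^1.03 = 4.438063 dB/km
A = 4.438063 * 10.9 = 48.37 dB

48.37 dB


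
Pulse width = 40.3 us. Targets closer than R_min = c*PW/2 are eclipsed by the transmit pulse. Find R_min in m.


R_min = 3e8 * 40.3e-6 / 2 = 6045.0 m

6045.0 m


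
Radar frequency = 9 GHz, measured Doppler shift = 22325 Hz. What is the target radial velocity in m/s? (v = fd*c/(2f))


v = 22325 * 3e8 / (2 * 9000000000.0) = 372.1 m/s

372.1 m/s


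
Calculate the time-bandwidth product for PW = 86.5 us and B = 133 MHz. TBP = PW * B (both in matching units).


TBP = 86.5 * 133 = 11504.5

11504.5


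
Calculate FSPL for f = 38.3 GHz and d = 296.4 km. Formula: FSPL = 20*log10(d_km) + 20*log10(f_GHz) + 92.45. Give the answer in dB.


20*log10(296.4) = 49.44
20*log10(38.3) = 31.66
FSPL = 173.6 dB

173.6 dB


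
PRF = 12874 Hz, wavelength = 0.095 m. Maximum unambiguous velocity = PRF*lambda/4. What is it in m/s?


V_ua = 12874 * 0.095 / 4 = 305.8 m/s

305.8 m/s


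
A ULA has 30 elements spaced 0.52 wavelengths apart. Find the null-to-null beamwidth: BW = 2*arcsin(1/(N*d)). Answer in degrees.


1/(N*d) = 1/(30*0.52) = 0.064103
BW = 2*arcsin(0.064103) = 7.4 degrees

7.4 degrees


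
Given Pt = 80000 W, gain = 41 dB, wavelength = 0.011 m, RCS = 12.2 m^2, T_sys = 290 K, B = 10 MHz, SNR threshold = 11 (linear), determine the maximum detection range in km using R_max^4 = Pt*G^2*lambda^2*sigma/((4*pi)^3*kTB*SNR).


G_lin = 10^(41/10) = 12589.254118
R^4 = 80000 * 12589.254118^2 * 0.011^2 * 12.2 / ((4*pi)^3 * 1.38e-23 * 290 * 10000000.0 * 11)
R^4 = 2.14257e19 m^4
R_max = (2.14257e19)^(1/4) = 68035.2 m = 68.0 km

68.0 km


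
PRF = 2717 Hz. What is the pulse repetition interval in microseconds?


PRI = 1/2717 = 0.000368053 s = 368.1 us

368.1 us


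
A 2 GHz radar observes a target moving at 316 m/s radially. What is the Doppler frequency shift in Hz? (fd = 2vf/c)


fd = 2 * 316 * 2000000000.0 / 3e8 = 4213.3 Hz

4213.3 Hz


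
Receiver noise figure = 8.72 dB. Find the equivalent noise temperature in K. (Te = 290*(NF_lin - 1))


NF_lin = 10^(8.72/10) = 7.44732
Te = 290 * (7.44732 - 1) = 1869.7 K

1869.7 K


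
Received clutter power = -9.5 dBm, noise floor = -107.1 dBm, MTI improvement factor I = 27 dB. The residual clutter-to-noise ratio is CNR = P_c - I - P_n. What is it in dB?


CNR = -9.5 - 27 - (-107.1) = 70.6 dB

70.6 dB
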